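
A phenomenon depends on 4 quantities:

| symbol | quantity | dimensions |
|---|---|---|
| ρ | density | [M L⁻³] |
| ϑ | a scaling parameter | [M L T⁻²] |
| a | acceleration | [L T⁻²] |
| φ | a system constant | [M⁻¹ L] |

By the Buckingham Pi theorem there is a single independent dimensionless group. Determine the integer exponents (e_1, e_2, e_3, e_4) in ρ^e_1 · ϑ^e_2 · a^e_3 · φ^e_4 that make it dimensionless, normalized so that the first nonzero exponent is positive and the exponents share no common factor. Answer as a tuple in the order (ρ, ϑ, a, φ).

(1, 2, -2, 3)

M: e_1·(1) + e_2·(1) + e_3·(0) + e_4·(-1) = 0
L: e_1·(-3) + e_2·(1) + e_3·(1) + e_4·(1) = 0
T: e_1·(0) + e_2·(-2) + e_3·(-2) + e_4·(0) = 0
Solving this homogeneous linear system for the smallest-integer solution (first nonzero entry positive) gives (1, 2, -2, 3).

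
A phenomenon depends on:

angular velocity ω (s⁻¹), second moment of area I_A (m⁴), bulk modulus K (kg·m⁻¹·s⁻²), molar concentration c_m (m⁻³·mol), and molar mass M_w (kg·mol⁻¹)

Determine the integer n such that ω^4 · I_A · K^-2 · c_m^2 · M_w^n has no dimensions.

2

Balance the M exponent: (1)·n from M_w, plus 4·(0) + (0) − 2·(1) + 2·(0) = -2 from the rest, must sum to zero.
n − 2 = 0, so n = 2.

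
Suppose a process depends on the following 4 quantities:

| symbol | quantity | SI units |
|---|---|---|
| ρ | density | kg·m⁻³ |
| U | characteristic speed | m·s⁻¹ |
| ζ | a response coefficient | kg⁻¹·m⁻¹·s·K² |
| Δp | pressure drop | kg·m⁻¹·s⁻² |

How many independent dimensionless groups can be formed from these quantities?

1

There are 4 variables and 4 base dimensions (M, L, T, Θ).
The dimension matrix has rank 3 (less than 4: the dimension vectors are linearly dependent).
Independent dimensionless groups: 4 − 3 = 1.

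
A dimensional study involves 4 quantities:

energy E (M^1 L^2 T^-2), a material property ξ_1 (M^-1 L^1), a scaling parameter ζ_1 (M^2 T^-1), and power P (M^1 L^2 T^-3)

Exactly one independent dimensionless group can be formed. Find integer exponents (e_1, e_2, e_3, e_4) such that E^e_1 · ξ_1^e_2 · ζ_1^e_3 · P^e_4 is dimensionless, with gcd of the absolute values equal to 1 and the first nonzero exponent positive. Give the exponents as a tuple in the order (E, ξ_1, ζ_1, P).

M: e_1·(1) + e_2·(-1) + e_3·(2) + e_4·(1) = 0
L: e_1·(2) + e_2·(1) + e_3·(0) + e_4·(2) = 0
T: e_1·(-2) + e_2·(0) + e_3·(-1) + e_4·(-3) = 0
Solving this homogeneous linear system for the smallest-integer solution (first nonzero entry positive) gives (3, -4, -3, -1).

(3, -4, -3, -1)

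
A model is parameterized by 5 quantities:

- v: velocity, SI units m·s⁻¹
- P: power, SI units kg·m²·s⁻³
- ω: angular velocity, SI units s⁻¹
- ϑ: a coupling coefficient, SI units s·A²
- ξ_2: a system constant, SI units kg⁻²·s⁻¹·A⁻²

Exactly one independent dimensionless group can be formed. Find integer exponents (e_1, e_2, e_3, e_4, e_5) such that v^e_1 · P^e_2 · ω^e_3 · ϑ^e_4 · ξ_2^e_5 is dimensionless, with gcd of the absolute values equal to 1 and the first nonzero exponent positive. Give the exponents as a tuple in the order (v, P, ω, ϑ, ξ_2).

M: e_1·(0) + e_2·(1) + e_3·(0) + e_4·(0) + e_5·(-2) = 0
L: e_1·(1) + e_2·(2) + e_3·(0) + e_4·(0) + e_5·(0) = 0
T: e_1·(-1) + e_2·(-3) + e_3·(-1) + e_4·(1) + e_5·(-1) = 0
I: e_1·(0) + e_2·(0) + e_3·(0) + e_4·(2) + e_5·(-2) = 0
Solving this homogeneous linear system for the smallest-integer solution (first nonzero entry positive) gives (4, -2, 2, -1, -1).

(4, -2, 2, -1, -1)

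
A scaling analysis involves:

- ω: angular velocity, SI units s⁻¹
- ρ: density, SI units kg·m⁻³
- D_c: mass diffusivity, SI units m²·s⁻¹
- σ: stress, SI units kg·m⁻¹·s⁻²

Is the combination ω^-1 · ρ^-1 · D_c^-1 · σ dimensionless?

yes

Sum the exponent of each base dimension across the product:
  M: −[ω]_M − [ρ]_M − [D_c]_M + [σ]_M = −(0) − (1) − (0) + (1) = 0
  L: −[ω]_L − [ρ]_L − [D_c]_L + [σ]_L = −(0) − (-3) − (2) + (-1) = 0
  T: −[ω]_T − [ρ]_T − [D_c]_T + [σ]_T = −(-1) − (0) − (-1) + (-2) = 0
  I: −[ω]_I − [ρ]_I − [D_c]_I + [σ]_I = −(0) − (0) − (0) + (0) = 0
All base exponents vanish — dimensionless.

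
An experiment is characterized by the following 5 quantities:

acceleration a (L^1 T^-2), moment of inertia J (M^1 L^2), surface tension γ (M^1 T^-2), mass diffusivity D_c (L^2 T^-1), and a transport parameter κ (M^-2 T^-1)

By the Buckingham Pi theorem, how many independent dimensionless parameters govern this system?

There are 5 variables and 3 base dimensions (M, L, T).
The dimension matrix has rank 3.
Independent dimensionless groups: 5 − 3 = 2.

2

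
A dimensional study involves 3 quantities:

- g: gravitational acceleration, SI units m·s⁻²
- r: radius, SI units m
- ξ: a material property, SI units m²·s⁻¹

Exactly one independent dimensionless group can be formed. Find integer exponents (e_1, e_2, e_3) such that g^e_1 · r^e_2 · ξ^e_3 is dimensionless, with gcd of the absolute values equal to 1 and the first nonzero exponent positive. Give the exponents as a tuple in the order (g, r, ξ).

(1, 3, -2)

L: e_1·(1) + e_2·(1) + e_3·(2) = 0
T: e_1·(-2) + e_2·(0) + e_3·(-1) = 0
Solving this homogeneous linear system for the smallest-integer solution (first nonzero entry positive) gives (1, 3, -2).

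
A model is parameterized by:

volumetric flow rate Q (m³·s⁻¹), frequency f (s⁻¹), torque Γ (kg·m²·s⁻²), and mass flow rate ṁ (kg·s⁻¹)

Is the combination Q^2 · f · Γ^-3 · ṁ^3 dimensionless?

yes

Sum the exponent of each base dimension across the product:
  M: 2·[Q]_M + [f]_M − 3·[Γ]_M + 3·[ṁ]_M = 2·(0) + (0) − 3·(1) + 3·(1) = 0
  L: 2·[Q]_L + [f]_L − 3·[Γ]_L + 3·[ṁ]_L = 2·(3) + (0) − 3·(2) + 3·(0) = 0
  T: 2·[Q]_T + [f]_T − 3·[Γ]_T + 3·[ṁ]_T = 2·(-1) + (-1) − 3·(-2) + 3·(-1) = 0
All base exponents vanish — dimensionless.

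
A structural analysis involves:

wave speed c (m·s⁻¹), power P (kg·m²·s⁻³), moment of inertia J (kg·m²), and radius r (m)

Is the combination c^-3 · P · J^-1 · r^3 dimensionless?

yes

Sum the exponent of each base dimension across the product:
  M: −3·[c]_M + [P]_M − [J]_M + 3·[r]_M = −3·(0) + (1) − (1) + 3·(0) = 0
  L: −3·[c]_L + [P]_L − [J]_L + 3·[r]_L = −3·(1) + (2) − (2) + 3·(1) = 0
  T: −3·[c]_T + [P]_T − [J]_T + 3·[r]_T = −3·(-1) + (-3) − (0) + 3·(0) = 0
All base exponents vanish — dimensionless.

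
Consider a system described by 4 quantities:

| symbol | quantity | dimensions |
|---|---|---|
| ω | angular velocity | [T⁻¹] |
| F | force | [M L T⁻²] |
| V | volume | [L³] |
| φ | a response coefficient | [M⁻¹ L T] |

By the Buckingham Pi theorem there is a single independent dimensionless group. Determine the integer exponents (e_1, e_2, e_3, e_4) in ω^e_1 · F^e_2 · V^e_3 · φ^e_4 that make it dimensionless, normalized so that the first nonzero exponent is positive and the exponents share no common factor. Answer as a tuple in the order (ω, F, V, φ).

M: e_1·(0) + e_2·(1) + e_3·(0) + e_4·(-1) = 0
L: e_1·(0) + e_2·(1) + e_3·(3) + e_4·(1) = 0
T: e_1·(-1) + e_2·(-2) + e_3·(0) + e_4·(1) = 0
Solving this homogeneous linear system for the smallest-integer solution (first nonzero entry positive) gives (3, -3, 2, -3).

(3, -3, 2, -3)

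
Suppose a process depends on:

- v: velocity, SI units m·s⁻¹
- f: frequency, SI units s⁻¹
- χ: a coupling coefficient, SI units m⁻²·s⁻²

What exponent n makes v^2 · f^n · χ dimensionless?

Balance the T exponent: (-1)·n from f, plus 2·(-1) + (-2) = -4 from the rest, must sum to zero.
−n − 4 = 0, so n = -4.

-4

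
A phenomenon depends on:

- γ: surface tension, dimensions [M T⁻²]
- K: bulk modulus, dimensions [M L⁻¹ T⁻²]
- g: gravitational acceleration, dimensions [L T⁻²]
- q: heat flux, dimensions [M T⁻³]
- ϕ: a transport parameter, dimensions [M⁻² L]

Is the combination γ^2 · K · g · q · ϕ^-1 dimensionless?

no

Sum the exponent of each base dimension across the product:
  M: 2·[γ]_M + [K]_M + [g]_M + [q]_M − [ϕ]_M = 2·(1) + (1) + (0) + (1) − (-2) = 6
  L: 2·[γ]_L + [K]_L + [g]_L + [q]_L − [ϕ]_L = 2·(0) + (-1) + (1) + (0) − (1) = -1
  T: 2·[γ]_T + [K]_T + [g]_T + [q]_T − [ϕ]_T = 2·(-2) + (-2) + (-2) + (-3) − (0) = -11
Net dimensions [M⁶ L⁻¹ T⁻¹¹] ≠ [1] — not dimensionless.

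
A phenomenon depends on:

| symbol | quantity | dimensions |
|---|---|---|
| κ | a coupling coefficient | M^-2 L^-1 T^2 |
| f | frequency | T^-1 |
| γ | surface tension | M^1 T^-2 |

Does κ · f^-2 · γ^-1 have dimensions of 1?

no

Sum the exponent of each base dimension across the product:
  M: [κ]_M − 2·[f]_M − [γ]_M = (-2) − 2·(0) − (1) = -3
  L: [κ]_L − 2·[f]_L − [γ]_L = (-1) − 2·(0) − (0) = -1
  T: [κ]_T − 2·[f]_T − [γ]_T = (2) − 2·(-1) − (-2) = 6
Net dimensions [M⁻³ L⁻¹ T⁶] ≠ [1] — not dimensionless.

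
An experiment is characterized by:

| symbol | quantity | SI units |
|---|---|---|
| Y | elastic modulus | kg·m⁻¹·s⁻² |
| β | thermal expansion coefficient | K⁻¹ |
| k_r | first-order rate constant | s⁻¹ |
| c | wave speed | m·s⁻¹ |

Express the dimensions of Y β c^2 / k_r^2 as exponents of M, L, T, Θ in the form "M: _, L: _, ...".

M: 1, L: 1, T: -2, Θ: -1

Collect each base-dimension exponent across the product:
  M: (1) + (0) − 2·(0) + 2·(0) = 1
  L: (-1) + (0) − 2·(0) + 2·(1) = 1
  T: (-2) + (0) − 2·(-1) + 2·(-1) = -2
  Θ: (0) + (-1) − 2·(0) + 2·(0) = -1
So the dimensions are [M L T⁻² Θ⁻¹].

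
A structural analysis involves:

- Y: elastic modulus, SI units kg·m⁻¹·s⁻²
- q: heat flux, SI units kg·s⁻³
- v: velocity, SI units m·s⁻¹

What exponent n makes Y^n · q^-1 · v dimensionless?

Balance the M exponent: (1)·n from Y, plus −(1) + (0) = -1 from the rest, must sum to zero.
n − 1 = 0, so n = 1.

1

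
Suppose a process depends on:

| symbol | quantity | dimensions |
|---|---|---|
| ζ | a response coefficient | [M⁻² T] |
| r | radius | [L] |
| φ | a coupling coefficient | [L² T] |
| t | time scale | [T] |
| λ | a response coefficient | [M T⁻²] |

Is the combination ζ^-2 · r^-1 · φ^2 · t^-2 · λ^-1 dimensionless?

no

Sum the exponent of each base dimension across the product:
  M: −2·[ζ]_M − [r]_M + 2·[φ]_M − 2·[t]_M − [λ]_M = −2·(-2) − (0) + 2·(0) − 2·(0) − (1) = 3
  L: −2·[ζ]_L − [r]_L + 2·[φ]_L − 2·[t]_L − [λ]_L = −2·(0) − (1) + 2·(2) − 2·(0) − (0) = 3
  T: −2·[ζ]_T − [r]_T + 2·[φ]_T − 2·[t]_T − [λ]_T = −2·(1) − (0) + 2·(1) − 2·(1) − (-2) = 0
Net dimensions [M³ L³] ≠ [1] — not dimensionless.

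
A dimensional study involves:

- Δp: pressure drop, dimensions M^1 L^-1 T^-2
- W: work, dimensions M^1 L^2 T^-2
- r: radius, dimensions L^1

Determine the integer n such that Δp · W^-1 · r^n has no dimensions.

3

Balance the L exponent: (1)·n from r, plus (-1) − (2) = -3 from the rest, must sum to zero.
n − 3 = 0, so n = 3.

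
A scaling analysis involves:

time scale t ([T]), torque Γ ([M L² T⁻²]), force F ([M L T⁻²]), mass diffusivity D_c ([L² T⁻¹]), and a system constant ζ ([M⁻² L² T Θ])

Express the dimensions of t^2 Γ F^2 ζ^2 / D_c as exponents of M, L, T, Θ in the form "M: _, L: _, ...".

Collect each base-dimension exponent across the product:
  M: 2·(0) + (1) + 2·(1) − (0) + 2·(-2) = -1
  L: 2·(0) + (2) + 2·(1) − (2) + 2·(2) = 6
  T: 2·(1) + (-2) + 2·(-2) − (-1) + 2·(1) = -1
  Θ: 2·(0) + (0) + 2·(0) − (0) + 2·(1) = 2
So the dimensions are [M⁻¹ L⁶ T⁻¹ Θ²].

M: -1, L: 6, T: -1, Θ: 2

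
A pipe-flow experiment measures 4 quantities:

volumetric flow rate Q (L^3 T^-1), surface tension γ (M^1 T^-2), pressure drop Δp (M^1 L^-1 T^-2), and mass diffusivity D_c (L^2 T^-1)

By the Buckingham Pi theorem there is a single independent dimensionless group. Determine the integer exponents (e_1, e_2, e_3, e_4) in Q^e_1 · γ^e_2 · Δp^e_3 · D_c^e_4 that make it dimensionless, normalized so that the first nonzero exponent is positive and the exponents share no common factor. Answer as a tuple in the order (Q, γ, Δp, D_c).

M: e_1·(0) + e_2·(1) + e_3·(1) + e_4·(0) = 0
L: e_1·(3) + e_2·(0) + e_3·(-1) + e_4·(2) = 0
T: e_1·(-1) + e_2·(-2) + e_3·(-2) + e_4·(-1) = 0
Solving this homogeneous linear system for the smallest-integer solution (first nonzero entry positive) gives (1, -1, 1, -1).

(1, -1, 1, -1)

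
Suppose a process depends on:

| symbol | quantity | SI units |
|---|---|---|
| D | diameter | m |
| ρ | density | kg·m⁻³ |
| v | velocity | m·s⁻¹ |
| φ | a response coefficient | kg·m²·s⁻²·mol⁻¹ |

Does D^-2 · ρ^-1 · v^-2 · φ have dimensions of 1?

no

Sum the exponent of each base dimension across the product:
  M: −2·[D]_M − [ρ]_M − 2·[v]_M + [φ]_M = −2·(0) − (1) − 2·(0) + (1) = 0
  L: −2·[D]_L − [ρ]_L − 2·[v]_L + [φ]_L = −2·(1) − (-3) − 2·(1) + (2) = 1
  T: −2·[D]_T − [ρ]_T − 2·[v]_T + [φ]_T = −2·(0) − (0) − 2·(-1) + (-2) = 0
  N: −2·[D]_N − [ρ]_N − 2·[v]_N + [φ]_N = −2·(0) − (0) − 2·(0) + (-1) = -1
Net dimensions [L N⁻¹] ≠ [1] — not dimensionless.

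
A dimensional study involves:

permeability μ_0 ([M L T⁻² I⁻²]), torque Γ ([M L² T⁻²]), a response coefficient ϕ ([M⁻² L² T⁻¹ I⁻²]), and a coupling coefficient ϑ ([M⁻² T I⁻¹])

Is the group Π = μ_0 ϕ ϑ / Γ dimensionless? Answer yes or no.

no

Sum the exponent of each base dimension across the product:
  M: [μ_0]_M − [Γ]_M + [ϕ]_M + [ϑ]_M = (1) − (1) + (-2) + (-2) = -4
  L: [μ_0]_L − [Γ]_L + [ϕ]_L + [ϑ]_L = (1) − (2) + (2) + (0) = 1
  T: [μ_0]_T − [Γ]_T + [ϕ]_T + [ϑ]_T = (-2) − (-2) + (-1) + (1) = 0
  I: [μ_0]_I − [Γ]_I + [ϕ]_I + [ϑ]_I = (-2) − (0) + (-2) + (-1) = -5
Net dimensions [M⁻⁴ L I⁻⁵] ≠ [1] — not dimensionless.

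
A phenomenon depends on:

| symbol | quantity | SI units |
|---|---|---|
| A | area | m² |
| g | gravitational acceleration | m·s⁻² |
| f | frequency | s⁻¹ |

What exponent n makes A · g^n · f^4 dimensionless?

-2

Balance the L exponent: (1)·n from g, plus (2) + 4·(0) = 2 from the rest, must sum to zero.
n + 2 = 0, so n = -2.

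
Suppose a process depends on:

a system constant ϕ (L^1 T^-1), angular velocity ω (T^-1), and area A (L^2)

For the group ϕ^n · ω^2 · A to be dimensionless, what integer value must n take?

-2

Balance the L exponent: (1)·n from ϕ, plus 2·(0) + (2) = 2 from the rest, must sum to zero.
n + 2 = 0, so n = -2.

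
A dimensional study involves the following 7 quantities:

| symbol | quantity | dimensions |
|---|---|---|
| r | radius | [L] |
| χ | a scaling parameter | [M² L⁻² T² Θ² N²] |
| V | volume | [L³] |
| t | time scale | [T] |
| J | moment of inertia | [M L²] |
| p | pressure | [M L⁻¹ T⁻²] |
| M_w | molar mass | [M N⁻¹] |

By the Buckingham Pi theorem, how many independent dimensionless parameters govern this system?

There are 7 variables and 5 base dimensions (M, L, T, Θ, N).
The dimension matrix has rank 5.
Independent dimensionless groups: 7 − 5 = 2.

2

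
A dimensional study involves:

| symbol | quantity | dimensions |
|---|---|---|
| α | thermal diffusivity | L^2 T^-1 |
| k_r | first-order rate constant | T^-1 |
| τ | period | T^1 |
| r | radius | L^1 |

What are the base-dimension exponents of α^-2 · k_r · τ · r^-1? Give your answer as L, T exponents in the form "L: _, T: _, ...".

Collect each base-dimension exponent across the product:
  L: −2·(2) + (0) + (0) − (1) = -5
  T: −2·(-1) + (-1) + (1) − (0) = 2
So the dimensions are [L⁻⁵ T²].

L: -5, T: 2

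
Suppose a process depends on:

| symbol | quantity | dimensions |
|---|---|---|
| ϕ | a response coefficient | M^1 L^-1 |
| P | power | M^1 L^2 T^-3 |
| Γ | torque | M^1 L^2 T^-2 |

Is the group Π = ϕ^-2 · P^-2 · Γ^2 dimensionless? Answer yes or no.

Sum the exponent of each base dimension across the product:
  M: −2·[ϕ]_M − 2·[P]_M + 2·[Γ]_M = −2·(1) − 2·(1) + 2·(1) = -2
  L: −2·[ϕ]_L − 2·[P]_L + 2·[Γ]_L = −2·(-1) − 2·(2) + 2·(2) = 2
  T: −2·[ϕ]_T − 2·[P]_T + 2·[Γ]_T = −2·(0) − 2·(-3) + 2·(-2) = 2
Net dimensions [M⁻² L² T²] ≠ [1] — not dimensionless.

no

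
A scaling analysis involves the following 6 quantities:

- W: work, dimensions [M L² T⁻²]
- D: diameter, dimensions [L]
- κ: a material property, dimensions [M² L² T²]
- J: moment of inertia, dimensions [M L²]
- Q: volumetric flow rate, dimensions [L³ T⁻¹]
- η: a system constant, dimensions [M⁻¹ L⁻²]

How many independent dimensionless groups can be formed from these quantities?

There are 6 variables and 3 base dimensions (M, L, T).
The dimension matrix has rank 3.
Independent dimensionless groups: 6 − 3 = 3.

3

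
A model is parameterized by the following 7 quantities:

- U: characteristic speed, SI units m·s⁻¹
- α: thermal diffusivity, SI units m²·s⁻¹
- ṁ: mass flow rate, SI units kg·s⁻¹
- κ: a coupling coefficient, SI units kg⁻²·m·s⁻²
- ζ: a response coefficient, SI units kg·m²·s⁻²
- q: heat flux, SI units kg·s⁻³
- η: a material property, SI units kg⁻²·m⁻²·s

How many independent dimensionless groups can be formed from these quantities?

4

There are 7 variables and 3 base dimensions (M, L, T).
The dimension matrix has rank 3.
Independent dimensionless groups: 7 − 3 = 4.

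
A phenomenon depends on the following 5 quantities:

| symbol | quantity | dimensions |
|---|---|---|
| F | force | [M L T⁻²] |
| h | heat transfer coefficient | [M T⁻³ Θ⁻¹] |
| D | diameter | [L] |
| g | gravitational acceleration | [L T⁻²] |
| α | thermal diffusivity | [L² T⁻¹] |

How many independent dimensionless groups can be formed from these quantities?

There are 5 variables and 4 base dimensions (M, L, T, Θ).
The dimension matrix has rank 4.
Independent dimensionless groups: 5 − 4 = 1.

1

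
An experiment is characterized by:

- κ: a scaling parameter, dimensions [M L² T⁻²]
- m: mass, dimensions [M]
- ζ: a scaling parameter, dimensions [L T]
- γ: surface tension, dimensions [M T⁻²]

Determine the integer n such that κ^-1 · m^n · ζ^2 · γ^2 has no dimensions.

Balance the M exponent: (1)·n from m, plus −(1) + 2·(0) + 2·(1) = 1 from the rest, must sum to zero.
n + 1 = 0, so n = -1.

-1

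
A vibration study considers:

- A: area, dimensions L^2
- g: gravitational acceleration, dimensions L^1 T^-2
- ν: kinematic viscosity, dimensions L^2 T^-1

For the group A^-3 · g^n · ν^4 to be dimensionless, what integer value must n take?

Balance the L exponent: (1)·n from g, plus −3·(2) + 4·(2) = 2 from the rest, must sum to zero.
n + 2 = 0, so n = -2.

-2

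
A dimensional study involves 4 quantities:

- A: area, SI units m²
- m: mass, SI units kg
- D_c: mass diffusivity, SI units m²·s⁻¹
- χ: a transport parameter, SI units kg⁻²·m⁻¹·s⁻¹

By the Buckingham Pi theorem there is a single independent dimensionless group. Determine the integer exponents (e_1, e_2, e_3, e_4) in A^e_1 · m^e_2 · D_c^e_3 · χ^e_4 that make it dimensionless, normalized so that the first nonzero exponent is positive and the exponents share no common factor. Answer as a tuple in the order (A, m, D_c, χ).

M: e_1·(0) + e_2·(1) + e_3·(0) + e_4·(-2) = 0
L: e_1·(2) + e_2·(0) + e_3·(2) + e_4·(-1) = 0
T: e_1·(0) + e_2·(0) + e_3·(-1) + e_4·(-1) = 0
Solving this homogeneous linear system for the smallest-integer solution (first nonzero entry positive) gives (3, 4, -2, 2).

(3, 4, -2, 2)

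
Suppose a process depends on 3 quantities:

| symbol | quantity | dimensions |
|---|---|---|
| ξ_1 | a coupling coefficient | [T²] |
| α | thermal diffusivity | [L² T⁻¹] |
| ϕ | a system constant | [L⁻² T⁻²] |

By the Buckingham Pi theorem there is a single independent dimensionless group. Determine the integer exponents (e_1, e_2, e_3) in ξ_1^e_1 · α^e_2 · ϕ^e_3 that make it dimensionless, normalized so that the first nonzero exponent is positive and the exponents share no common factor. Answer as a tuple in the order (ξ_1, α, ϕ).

(3, 2, 2)

L: e_1·(0) + e_2·(2) + e_3·(-2) = 0
T: e_1·(2) + e_2·(-1) + e_3·(-2) = 0
Solving this homogeneous linear system for the smallest-integer solution (first nonzero entry positive) gives (3, 2, 2).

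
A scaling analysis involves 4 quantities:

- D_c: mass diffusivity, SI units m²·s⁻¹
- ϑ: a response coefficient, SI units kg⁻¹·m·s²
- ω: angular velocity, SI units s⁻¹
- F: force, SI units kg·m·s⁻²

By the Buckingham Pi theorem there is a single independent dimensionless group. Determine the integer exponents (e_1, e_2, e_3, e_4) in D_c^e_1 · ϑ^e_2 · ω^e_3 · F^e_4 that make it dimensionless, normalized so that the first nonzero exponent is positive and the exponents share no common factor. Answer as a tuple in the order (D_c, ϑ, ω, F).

(1, -1, -1, -1)

M: e_1·(0) + e_2·(-1) + e_3·(0) + e_4·(1) = 0
L: e_1·(2) + e_2·(1) + e_3·(0) + e_4·(1) = 0
T: e_1·(-1) + e_2·(2) + e_3·(-1) + e_4·(-2) = 0
Solving this homogeneous linear system for the smallest-integer solution (first nonzero entry positive) gives (1, -1, -1, -1).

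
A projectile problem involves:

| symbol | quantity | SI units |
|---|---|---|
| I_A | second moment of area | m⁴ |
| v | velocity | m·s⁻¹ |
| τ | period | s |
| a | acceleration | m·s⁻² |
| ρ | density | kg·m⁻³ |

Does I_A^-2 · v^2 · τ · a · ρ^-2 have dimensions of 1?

Sum the exponent of each base dimension across the product:
  M: −2·[I_A]_M + 2·[v]_M + [τ]_M + [a]_M − 2·[ρ]_M = −2·(0) + 2·(0) + (0) + (0) − 2·(1) = -2
  L: −2·[I_A]_L + 2·[v]_L + [τ]_L + [a]_L − 2·[ρ]_L = −2·(4) + 2·(1) + (0) + (1) − 2·(-3) = 1
  T: −2·[I_A]_T + 2·[v]_T + [τ]_T + [a]_T − 2·[ρ]_T = −2·(0) + 2·(-1) + (1) + (-2) − 2·(0) = -3
Net dimensions [M⁻² L T⁻³] ≠ [1] — not dimensionless.

no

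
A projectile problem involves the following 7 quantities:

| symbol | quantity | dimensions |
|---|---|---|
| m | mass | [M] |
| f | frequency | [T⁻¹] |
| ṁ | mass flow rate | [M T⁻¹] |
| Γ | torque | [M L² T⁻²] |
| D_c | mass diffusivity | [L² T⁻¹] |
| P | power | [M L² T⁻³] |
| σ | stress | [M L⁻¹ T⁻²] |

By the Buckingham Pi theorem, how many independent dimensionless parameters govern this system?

There are 7 variables and 3 base dimensions (M, L, T).
The dimension matrix has rank 3.
Independent dimensionless groups: 7 − 3 = 4.

4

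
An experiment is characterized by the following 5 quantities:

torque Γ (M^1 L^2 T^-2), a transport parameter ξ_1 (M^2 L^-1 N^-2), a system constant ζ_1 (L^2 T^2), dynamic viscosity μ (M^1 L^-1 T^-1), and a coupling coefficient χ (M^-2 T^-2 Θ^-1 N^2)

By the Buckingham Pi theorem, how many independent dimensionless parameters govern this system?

0

There are 5 variables and 5 base dimensions (M, L, T, Θ, N).
The dimension matrix has rank 5.
Independent dimensionless groups: 5 − 5 = 0.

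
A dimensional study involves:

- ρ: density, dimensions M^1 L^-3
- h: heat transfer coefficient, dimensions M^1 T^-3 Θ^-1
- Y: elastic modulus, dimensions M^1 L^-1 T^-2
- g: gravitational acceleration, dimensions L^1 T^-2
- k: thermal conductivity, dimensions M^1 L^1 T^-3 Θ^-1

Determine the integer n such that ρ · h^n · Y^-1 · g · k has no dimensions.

Balance the M exponent: (1)·n from h, plus (1) − (1) + (0) + (1) = 1 from the rest, must sum to zero.
n + 1 = 0, so n = -1.

-1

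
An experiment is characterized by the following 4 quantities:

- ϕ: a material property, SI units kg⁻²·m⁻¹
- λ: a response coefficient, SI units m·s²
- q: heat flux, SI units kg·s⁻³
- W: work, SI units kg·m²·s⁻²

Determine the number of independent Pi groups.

There are 4 variables and 3 base dimensions (M, L, T).
The dimension matrix has rank 3.
Independent dimensionless groups: 4 − 3 = 1.

1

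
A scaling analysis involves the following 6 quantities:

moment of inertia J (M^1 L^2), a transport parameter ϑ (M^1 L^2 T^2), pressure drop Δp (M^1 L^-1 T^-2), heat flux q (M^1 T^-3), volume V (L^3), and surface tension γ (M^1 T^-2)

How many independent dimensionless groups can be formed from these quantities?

3

There are 6 variables and 3 base dimensions (M, L, T).
The dimension matrix has rank 3.
Independent dimensionless groups: 6 − 3 = 3.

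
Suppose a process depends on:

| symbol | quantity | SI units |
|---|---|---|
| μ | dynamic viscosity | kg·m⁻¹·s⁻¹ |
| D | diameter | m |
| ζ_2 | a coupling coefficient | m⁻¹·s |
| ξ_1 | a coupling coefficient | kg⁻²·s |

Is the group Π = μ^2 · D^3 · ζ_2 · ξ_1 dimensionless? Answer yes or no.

Sum the exponent of each base dimension across the product:
  M: 2·[μ]_M + 3·[D]_M + [ζ_2]_M + [ξ_1]_M = 2·(1) + 3·(0) + (0) + (-2) = 0
  L: 2·[μ]_L + 3·[D]_L + [ζ_2]_L + [ξ_1]_L = 2·(-1) + 3·(1) + (-1) + (0) = 0
  T: 2·[μ]_T + 3·[D]_T + [ζ_2]_T + [ξ_1]_T = 2·(-1) + 3·(0) + (1) + (1) = 0
All base exponents vanish — dimensionless.

yes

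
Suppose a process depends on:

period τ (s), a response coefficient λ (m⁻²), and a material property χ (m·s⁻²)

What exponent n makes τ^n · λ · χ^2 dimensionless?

Balance the T exponent: (1)·n from τ, plus (0) + 2·(-2) = -4 from the rest, must sum to zero.
n − 4 = 0, so n = 4.

4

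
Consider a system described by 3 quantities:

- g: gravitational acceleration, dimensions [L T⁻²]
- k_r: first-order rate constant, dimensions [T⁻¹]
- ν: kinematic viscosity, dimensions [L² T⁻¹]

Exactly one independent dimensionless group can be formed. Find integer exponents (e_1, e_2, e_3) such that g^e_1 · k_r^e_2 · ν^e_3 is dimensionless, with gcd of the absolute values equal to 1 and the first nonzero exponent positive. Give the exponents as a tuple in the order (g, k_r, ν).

(2, -3, -1)

L: e_1·(1) + e_2·(0) + e_3·(2) = 0
T: e_1·(-2) + e_2·(-1) + e_3·(-1) = 0
Solving this homogeneous linear system for the smallest-integer solution (first nonzero entry positive) gives (2, -3, -1).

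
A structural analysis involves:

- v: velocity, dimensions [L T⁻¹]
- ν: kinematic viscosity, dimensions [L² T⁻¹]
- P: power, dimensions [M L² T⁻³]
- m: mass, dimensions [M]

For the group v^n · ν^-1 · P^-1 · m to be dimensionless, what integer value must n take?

Balance the L exponent: (1)·n from v, plus −(2) − (2) + (0) = -4 from the rest, must sum to zero.
n − 4 = 0, so n = 4.

4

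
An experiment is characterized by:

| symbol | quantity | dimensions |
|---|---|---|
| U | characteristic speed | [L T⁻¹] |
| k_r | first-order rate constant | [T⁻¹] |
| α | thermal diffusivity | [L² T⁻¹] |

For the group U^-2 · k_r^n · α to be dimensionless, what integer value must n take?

Balance the T exponent: (-1)·n from k_r, plus −2·(-1) + (-1) = 1 from the rest, must sum to zero.
−n + 1 = 0, so n = 1.

1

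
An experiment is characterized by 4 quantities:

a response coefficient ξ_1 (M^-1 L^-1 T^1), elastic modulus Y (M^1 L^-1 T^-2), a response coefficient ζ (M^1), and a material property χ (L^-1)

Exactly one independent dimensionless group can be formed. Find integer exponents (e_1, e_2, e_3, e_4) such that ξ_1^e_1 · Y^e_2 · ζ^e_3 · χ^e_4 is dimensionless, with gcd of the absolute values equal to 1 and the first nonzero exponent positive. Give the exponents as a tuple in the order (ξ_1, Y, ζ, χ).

(2, 1, 1, -3)

M: e_1·(-1) + e_2·(1) + e_3·(1) + e_4·(0) = 0
L: e_1·(-1) + e_2·(-1) + e_3·(0) + e_4·(-1) = 0
T: e_1·(1) + e_2·(-2) + e_3·(0) + e_4·(0) = 0
Solving this homogeneous linear system for the smallest-integer solution (first nonzero entry positive) gives (2, 1, 1, -3).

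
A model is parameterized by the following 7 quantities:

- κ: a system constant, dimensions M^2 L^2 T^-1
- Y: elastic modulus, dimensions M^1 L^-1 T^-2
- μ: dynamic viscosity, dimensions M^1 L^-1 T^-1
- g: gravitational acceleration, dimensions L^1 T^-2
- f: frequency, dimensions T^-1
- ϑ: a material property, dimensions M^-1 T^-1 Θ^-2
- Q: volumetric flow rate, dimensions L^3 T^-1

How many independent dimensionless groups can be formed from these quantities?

3

There are 7 variables and 4 base dimensions (M, L, T, Θ).
The dimension matrix has rank 4.
Independent dimensionless groups: 7 − 4 = 3.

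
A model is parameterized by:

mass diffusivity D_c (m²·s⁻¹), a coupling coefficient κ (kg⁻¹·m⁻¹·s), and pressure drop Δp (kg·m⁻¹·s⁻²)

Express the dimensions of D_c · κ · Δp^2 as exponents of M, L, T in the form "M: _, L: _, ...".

M: 1, L: -1, T: -4

Collect each base-dimension exponent across the product:
  M: (0) + (-1) + 2·(1) = 1
  L: (2) + (-1) + 2·(-1) = -1
  T: (-1) + (1) + 2·(-2) = -4
So the dimensions are [M L⁻¹ T⁻⁴].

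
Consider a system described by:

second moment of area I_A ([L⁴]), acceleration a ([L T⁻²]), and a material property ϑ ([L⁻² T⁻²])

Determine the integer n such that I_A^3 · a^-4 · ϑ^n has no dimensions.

4

Balance the L exponent: (-2)·n from ϑ, plus 3·(4) − 4·(1) = 8 from the rest, must sum to zero.
-2n + 8 = 0, so n = 4.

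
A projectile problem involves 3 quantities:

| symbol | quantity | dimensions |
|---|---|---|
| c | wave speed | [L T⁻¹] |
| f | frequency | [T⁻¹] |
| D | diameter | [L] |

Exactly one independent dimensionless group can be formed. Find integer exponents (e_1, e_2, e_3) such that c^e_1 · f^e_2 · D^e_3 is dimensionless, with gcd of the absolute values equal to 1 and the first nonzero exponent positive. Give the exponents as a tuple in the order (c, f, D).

L: e_1·(1) + e_2·(0) + e_3·(1) = 0
T: e_1·(-1) + e_2·(-1) + e_3·(0) = 0
Solving this homogeneous linear system for the smallest-integer solution (first nonzero entry positive) gives (1, -1, -1).

(1, -1, -1)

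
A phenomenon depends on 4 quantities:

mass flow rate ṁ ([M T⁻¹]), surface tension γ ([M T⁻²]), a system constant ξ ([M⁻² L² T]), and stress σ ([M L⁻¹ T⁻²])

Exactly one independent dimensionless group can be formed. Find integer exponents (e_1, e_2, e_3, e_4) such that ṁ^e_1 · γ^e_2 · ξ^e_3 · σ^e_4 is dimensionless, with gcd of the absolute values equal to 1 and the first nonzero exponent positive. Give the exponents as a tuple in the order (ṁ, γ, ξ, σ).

(3, -3, 1, 2)

M: e_1·(1) + e_2·(1) + e_3·(-2) + e_4·(1) = 0
L: e_1·(0) + e_2·(0) + e_3·(2) + e_4·(-1) = 0
T: e_1·(-1) + e_2·(-2) + e_3·(1) + e_4·(-2) = 0
Solving this homogeneous linear system for the smallest-integer solution (first nonzero entry positive) gives (3, -3, 1, 2).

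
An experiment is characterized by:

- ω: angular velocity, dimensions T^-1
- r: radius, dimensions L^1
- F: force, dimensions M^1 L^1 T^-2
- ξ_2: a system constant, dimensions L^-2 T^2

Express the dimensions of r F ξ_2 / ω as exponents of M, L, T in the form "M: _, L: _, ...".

M: 1, L: 0, T: 1

Collect each base-dimension exponent across the product:
  M: −(0) + (0) + (1) + (0) = 1
  L: −(0) + (1) + (1) + (-2) = 0
  T: −(-1) + (0) + (-2) + (2) = 1
So the dimensions are [M T].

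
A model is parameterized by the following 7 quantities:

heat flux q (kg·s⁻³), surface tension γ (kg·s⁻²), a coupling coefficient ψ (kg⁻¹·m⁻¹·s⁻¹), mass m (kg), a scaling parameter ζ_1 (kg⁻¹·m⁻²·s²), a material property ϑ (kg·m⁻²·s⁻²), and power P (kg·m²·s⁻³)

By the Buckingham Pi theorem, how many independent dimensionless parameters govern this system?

There are 7 variables and 3 base dimensions (M, L, T).
The dimension matrix has rank 3.
Independent dimensionless groups: 7 − 3 = 4.

4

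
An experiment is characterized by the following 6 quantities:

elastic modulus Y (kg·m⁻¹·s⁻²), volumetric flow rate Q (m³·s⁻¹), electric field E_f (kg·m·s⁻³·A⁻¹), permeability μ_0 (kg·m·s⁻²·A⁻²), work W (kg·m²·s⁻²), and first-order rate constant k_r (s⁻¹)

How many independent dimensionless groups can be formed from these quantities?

There are 6 variables and 4 base dimensions (M, L, T, I).
The dimension matrix has rank 4.
Independent dimensionless groups: 6 − 4 = 2.

2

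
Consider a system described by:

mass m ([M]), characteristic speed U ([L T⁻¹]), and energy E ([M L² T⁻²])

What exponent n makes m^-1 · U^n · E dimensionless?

-2

Balance the L exponent: (1)·n from U, plus −(0) + (2) = 2 from the rest, must sum to zero.
n + 2 = 0, so n = -2.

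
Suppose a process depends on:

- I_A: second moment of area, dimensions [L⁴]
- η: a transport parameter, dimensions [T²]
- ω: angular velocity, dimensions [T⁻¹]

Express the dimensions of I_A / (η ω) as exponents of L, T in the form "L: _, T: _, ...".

L: 4, T: -1

Collect each base-dimension exponent across the product:
  L: (4) − (0) − (0) = 4
  T: (0) − (2) − (-1) = -1
So the dimensions are [L⁴ T⁻¹].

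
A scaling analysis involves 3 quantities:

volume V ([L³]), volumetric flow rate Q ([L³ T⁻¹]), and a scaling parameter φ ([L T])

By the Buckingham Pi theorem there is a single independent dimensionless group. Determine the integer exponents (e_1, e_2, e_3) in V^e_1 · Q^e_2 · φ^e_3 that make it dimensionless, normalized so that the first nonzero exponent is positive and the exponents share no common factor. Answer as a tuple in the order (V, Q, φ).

(4, -3, -3)

L: e_1·(3) + e_2·(3) + e_3·(1) = 0
T: e_1·(0) + e_2·(-1) + e_3·(1) = 0
Solving this homogeneous linear system for the smallest-integer solution (first nonzero entry positive) gives (4, -3, -3).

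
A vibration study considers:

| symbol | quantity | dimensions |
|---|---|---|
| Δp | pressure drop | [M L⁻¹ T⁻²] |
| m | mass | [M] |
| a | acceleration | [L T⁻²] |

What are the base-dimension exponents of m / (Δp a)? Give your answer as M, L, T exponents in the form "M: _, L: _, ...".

Collect each base-dimension exponent across the product:
  M: −(1) + (1) − (0) = 0
  L: −(-1) + (0) − (1) = 0
  T: −(-2) + (0) − (-2) = 4
So the dimensions are [T⁴].

M: 0, L: 0, T: 4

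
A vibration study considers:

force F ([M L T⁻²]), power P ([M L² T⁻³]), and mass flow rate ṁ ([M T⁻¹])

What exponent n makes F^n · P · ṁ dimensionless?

Balance the M exponent: (1)·n from F, plus (1) + (1) = 2 from the rest, must sum to zero.
n + 2 = 0, so n = -2.

-2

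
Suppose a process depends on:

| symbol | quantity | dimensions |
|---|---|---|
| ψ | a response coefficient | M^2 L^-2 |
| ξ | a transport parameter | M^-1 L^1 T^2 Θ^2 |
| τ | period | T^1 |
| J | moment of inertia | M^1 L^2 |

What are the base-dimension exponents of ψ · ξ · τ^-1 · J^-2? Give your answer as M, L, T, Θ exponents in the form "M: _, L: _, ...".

Collect each base-dimension exponent across the product:
  M: (2) + (-1) − (0) − 2·(1) = -1
  L: (-2) + (1) − (0) − 2·(2) = -5
  T: (0) + (2) − (1) − 2·(0) = 1
  Θ: (0) + (2) − (0) − 2·(0) = 2
So the dimensions are [M⁻¹ L⁻⁵ T Θ²].

M: -1, L: -5, T: 1, Θ: 2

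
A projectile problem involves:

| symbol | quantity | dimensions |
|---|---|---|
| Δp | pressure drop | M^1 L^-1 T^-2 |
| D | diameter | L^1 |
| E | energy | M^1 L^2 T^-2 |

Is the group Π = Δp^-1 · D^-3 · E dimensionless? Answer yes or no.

Sum the exponent of each base dimension across the product:
  M: −[Δp]_M − 3·[D]_M + [E]_M = −(1) − 3·(0) + (1) = 0
  L: −[Δp]_L − 3·[D]_L + [E]_L = −(-1) − 3·(1) + (2) = 0
  T: −[Δp]_T − 3·[D]_T + [E]_T = −(-2) − 3·(0) + (-2) = 0
All base exponents vanish — dimensionless.

yes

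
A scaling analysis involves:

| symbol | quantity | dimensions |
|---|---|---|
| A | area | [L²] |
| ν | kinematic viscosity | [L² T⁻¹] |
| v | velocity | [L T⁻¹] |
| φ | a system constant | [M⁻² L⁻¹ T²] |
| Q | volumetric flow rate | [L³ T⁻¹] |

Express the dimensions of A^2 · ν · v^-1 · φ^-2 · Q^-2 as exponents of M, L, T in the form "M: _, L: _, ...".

Collect each base-dimension exponent across the product:
  M: 2·(0) + (0) − (0) − 2·(-2) − 2·(0) = 4
  L: 2·(2) + (2) − (1) − 2·(-1) − 2·(3) = 1
  T: 2·(0) + (-1) − (-1) − 2·(2) − 2·(-1) = -2
So the dimensions are [M⁴ L T⁻²].

M: 4, L: 1, T: -2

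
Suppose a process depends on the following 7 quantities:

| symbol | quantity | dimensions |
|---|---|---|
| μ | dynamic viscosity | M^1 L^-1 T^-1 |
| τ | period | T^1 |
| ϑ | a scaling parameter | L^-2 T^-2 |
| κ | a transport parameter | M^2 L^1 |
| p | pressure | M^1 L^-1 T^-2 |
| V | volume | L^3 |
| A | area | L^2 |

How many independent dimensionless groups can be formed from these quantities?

4

There are 7 variables and 3 base dimensions (M, L, T).
The dimension matrix has rank 3.
Independent dimensionless groups: 7 − 3 = 4.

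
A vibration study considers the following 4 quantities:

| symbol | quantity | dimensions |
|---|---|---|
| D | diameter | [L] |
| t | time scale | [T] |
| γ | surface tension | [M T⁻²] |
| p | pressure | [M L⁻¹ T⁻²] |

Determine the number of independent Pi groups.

There are 4 variables and 3 base dimensions (M, L, T).
The dimension matrix has rank 3.
Independent dimensionless groups: 4 − 3 = 1.

1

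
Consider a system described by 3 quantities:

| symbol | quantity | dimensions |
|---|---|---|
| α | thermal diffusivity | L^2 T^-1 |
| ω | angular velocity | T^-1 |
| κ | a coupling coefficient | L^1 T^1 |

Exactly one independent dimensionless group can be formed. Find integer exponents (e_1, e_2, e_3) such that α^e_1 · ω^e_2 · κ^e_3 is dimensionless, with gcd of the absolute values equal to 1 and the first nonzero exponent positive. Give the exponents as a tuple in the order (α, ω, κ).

L: e_1·(2) + e_2·(0) + e_3·(1) = 0
T: e_1·(-1) + e_2·(-1) + e_3·(1) = 0
Solving this homogeneous linear system for the smallest-integer solution (first nonzero entry positive) gives (1, -3, -2).

(1, -3, -2)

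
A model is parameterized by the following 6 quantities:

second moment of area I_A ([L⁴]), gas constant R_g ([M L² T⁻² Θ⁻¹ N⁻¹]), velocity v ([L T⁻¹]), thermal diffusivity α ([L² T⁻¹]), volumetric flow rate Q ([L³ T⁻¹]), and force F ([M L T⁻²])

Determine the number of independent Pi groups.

There are 6 variables and 5 base dimensions (M, L, T, Θ, N).
The dimension matrix has rank 4 (less than 5: the dimension vectors are linearly dependent).
Independent dimensionless groups: 6 − 4 = 2.

2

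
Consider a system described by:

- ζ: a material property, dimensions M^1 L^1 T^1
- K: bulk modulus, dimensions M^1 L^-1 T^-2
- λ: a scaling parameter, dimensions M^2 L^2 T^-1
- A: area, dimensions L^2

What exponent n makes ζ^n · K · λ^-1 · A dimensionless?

1

Balance the M exponent: (1)·n from ζ, plus (1) − (2) + (0) = -1 from the rest, must sum to zero.
n − 1 = 0, so n = 1.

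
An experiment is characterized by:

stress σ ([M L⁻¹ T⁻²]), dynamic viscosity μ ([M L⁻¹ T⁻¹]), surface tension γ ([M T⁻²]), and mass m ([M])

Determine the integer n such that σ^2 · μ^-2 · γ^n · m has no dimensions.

Balance the M exponent: (1)·n from γ, plus 2·(1) − 2·(1) + (1) = 1 from the rest, must sum to zero.
n + 1 = 0, so n = -1.

-1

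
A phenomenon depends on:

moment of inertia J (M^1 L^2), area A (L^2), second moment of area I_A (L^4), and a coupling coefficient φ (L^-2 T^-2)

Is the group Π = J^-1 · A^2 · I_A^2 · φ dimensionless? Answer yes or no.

Sum the exponent of each base dimension across the product:
  M: −[J]_M + 2·[A]_M + 2·[I_A]_M + [φ]_M = −(1) + 2·(0) + 2·(0) + (0) = -1
  L: −[J]_L + 2·[A]_L + 2·[I_A]_L + [φ]_L = −(2) + 2·(2) + 2·(4) + (-2) = 8
  T: −[J]_T + 2·[A]_T + 2·[I_A]_T + [φ]_T = −(0) + 2·(0) + 2·(0) + (-2) = -2
Net dimensions [M⁻¹ L⁸ T⁻²] ≠ [1] — not dimensionless.

no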